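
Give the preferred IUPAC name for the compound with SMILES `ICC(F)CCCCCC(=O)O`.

7-fluoro-8-iodooctanoic acid

The longest chain bearing the –COOH group is 8 carbons long (octane).
The principal characteristic group is a carboxylic acid (terminal –COOH), named with the suffix -oic acid.
Number the chain so that the carboxylic acid carbon is C-1 by definition.
That gives a fluoro group at C-7; an iodo group at C-8.
Substituent prefixes are cited in alphabetical order (multiplying prefixes like di-/tri- are ignored for ordering).
Assembling the pieces gives 7-fluoro-8-iodooctanoic acid.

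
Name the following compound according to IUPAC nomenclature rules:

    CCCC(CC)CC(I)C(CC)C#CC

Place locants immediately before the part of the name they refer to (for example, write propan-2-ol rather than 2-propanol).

The longest chain bearing the multiple bond is 10 carbons long (decane).
A C≡C triple bond in the chain gives the infix -yne-.
Number the chain so that numbering from this end puts the triple bond at C-2 rather than C-8.
With this numbering: the triple bond between C-2 and C-3; ethyl groups at C-4 and C-7; an iodo group at C-5.
Prefixes are listed alphabetically: ethyl, iodo.
The name is 4,7-diethyl-5-iododec-2-yne.

4,7-diethyl-5-iododec-2-yne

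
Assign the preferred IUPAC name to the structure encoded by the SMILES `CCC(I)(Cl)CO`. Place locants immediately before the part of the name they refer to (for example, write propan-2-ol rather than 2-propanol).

The longest carbon chain that includes the –OH group has 4 carbons, so the parent hydride is butane.
An alcohol (–OH) is the principal characteristic group, giving the suffix -ol.
Choose the numbering such that numbering from this end puts the hydroxyl group at C-1 rather than C-4.
With this numbering: the hydroxyl at C-1; a chloro group at C-2; an iodo group at C-2.
The substituents are ordered alphabetically, ignoring any di-/tri- multipliers.
Assembling the pieces gives 2-chloro-2-iodobutan-1-ol.

2-chloro-2-iodobutan-1-ol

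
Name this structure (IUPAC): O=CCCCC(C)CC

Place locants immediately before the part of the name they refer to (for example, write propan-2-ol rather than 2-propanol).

Counting along the main chain through the –CHO group gives 7 carbons: the parent is heptane.
The principal characteristic group is an aldehyde (terminal –CHO), named with the suffix -al.
Choose the numbering such that the aldehyde carbon is C-1 by definition.
With this numbering: a methyl group at C-5.
Assembling the pieces gives 5-methylheptanal.

5-methylheptanal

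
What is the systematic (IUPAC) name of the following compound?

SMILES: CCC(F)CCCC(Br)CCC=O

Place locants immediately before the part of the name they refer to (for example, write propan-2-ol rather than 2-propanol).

The longest carbon chain that includes the –CHO group has 10 carbons, so the parent hydride is decane.
The highest-priority functional group is an aldehyde (terminal –CHO), so the name ends in -al.
Choose the numbering such that the aldehyde carbon is C-1 by definition.
With this numbering: a bromo group at C-4; a fluoro group at C-8.
Substituent prefixes are cited in alphabetical order (multiplying prefixes like di-/tri- are ignored for ordering).
Assembling the pieces gives 4-bromo-8-fluorodecanal.

4-bromo-8-fluorodecanal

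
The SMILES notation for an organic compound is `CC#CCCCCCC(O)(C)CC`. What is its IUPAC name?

3-methylundec-9-yn-3-ol

The longest chain bearing the –OH group and the multiple bond is 11 carbons long (undecane).
The principal characteristic group is an alcohol (–OH), named with the suffix -ol.
A C≡C triple bond in the chain gives the infix -yne-.
The numbering direction is chosen so that numbering from this end puts the hydroxyl group at C-3 rather than C-9.
With this numbering: the hydroxyl at C-3; the triple bond between C-9 and C-10; a methyl group at C-3.
The name is 3-methylundec-9-yn-3-ol.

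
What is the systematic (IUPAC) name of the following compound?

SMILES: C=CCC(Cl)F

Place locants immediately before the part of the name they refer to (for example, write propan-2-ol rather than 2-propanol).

Counting along the main chain through the multiple bond gives 4 carbons: the parent is butane.
There is one C=C double bond, indicated by the ending -ene.
Number the chain so that numbering from this end puts the double bond at C-1 rather than C-3.
With this numbering: the double bond between C-1 and C-2; a chloro group at C-4; a fluoro group at C-4.
The substituents are ordered alphabetically, ignoring any di-/tri- multipliers.
The name is 4-chloro-4-fluorobut-1-ene.

4-chloro-4-fluorobut-1-ene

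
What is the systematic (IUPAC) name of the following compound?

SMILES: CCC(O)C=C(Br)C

The longest chain bearing the –OH group and the multiple bond is 6 carbons long (hexane).
The principal characteristic group is an alcohol (–OH), named with the suffix -ol.
A C=C double bond in the chain gives the infix -ene-.
Number the chain so that numbering from this end puts the hydroxyl group at C-3 rather than C-4.
With this numbering: the hydroxyl at C-3; the double bond between C-4 and C-5; a bromo group at C-5.
Putting it together: 5-bromohex-4-en-3-ol.

5-bromohex-4-en-3-ol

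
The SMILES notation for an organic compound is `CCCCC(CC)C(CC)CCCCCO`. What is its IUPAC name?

6,7-diethylundecan-1-ol

Counting along the main chain through the –OH group gives 11 carbons: the parent is undecane.
An alcohol (–OH) is the principal characteristic group, giving the suffix -ol.
Number the chain so that numbering from this end puts the hydroxyl group at C-1 rather than C-11.
With this numbering: the hydroxyl at C-1; ethyl groups at C-6 and C-7.
The name is 6,7-diethylundecan-1-ol.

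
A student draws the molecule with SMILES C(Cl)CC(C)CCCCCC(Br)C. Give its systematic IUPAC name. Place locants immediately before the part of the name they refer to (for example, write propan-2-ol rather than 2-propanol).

9-bromo-1-chloro-3-methyldecane

The longest continuous carbon chain has 10 atoms, so the parent hydride is decane.
The numbering direction is chosen so that the substituent locant set {1,3,9} is lower than {2,8,10} at the first point of difference.
This places a bromo group at C-9; a chloro group at C-1; a methyl group at C-3.
Substituent prefixes are cited in alphabetical order (multiplying prefixes like di-/tri- are ignored for ordering).
The name is 9-bromo-1-chloro-3-methyldecane.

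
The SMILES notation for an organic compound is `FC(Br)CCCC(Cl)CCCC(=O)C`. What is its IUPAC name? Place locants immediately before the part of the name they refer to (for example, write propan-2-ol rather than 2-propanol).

10-bromo-6-chloro-10-fluorodecan-2-one

The longest chain bearing the carbonyl is 10 carbons long (decane).
A ketone (C=O on an internal carbon) is the principal characteristic group, giving the suffix -one.
Number the chain so that numbering from this end puts the carbonyl group at C-2 rather than C-9.
With this numbering: the carbonyl at C-2; a bromo group at C-10; a chloro group at C-6; a fluoro group at C-10.
Prefixes are listed alphabetically: bromo, chloro, fluoro.
Putting it together: 10-bromo-6-chloro-10-fluorodecan-2-one.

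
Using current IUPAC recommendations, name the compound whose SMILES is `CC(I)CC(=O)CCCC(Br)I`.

8-bromo-2,8-diiodooctan-4-one

The longest carbon chain that includes the carbonyl has 8 carbons, so the parent hydride is octane.
The principal characteristic group is a ketone (C=O on an internal carbon), named with the suffix -one.
The numbering direction is chosen so that numbering from this end puts the carbonyl group at C-4 rather than C-5.
That gives the carbonyl at C-4; a bromo group at C-8; iodo groups at C-2 and C-8.
Prefixes are listed alphabetically: bromo, iodo.
The name is 8-bromo-2,8-diiodooctan-4-one.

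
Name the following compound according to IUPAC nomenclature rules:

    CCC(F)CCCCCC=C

The longest carbon chain that includes the multiple bond has 10 carbons, so the parent hydride is decane.
A C=C double bond in the chain gives the infix -ene-.
The numbering direction is chosen so that numbering from this end puts the double bond at C-1 rather than C-9.
That gives the double bond between C-1 and C-2; a fluoro group at C-8.
Putting it together: 8-fluorodec-1-ene.

8-fluorodec-1-ene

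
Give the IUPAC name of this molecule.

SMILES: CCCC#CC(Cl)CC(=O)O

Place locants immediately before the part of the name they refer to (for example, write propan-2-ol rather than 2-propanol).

The longest carbon chain that includes the –COOH group and the multiple bond has 8 carbons, so the parent hydride is octane.
The principal characteristic group is a carboxylic acid (terminal –COOH), named with the suffix -oic acid.
There is one C≡C triple bond, indicated by the ending -yne.
Choose the numbering such that the carboxylic acid carbon is C-1 by definition.
That gives the triple bond between C-4 and C-5; a chloro group at C-3.
The name is 3-chlorooct-4-ynoic acid.

3-chlorooct-4-ynoic acid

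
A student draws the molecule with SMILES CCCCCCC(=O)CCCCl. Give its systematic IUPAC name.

1-chlorodecan-4-one

The longest chain bearing the carbonyl is 10 carbons long (decane).
The highest-priority functional group is a ketone (C=O on an internal carbon), so the name ends in -one.
Number the chain so that numbering from this end puts the carbonyl group at C-4 rather than C-7.
With this numbering: the carbonyl at C-4; a chloro group at C-1.
Putting it together: 1-chlorodecan-4-one.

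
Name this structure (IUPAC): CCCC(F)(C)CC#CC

5-fluoro-5-methyloct-2-yne

Counting along the main chain through the multiple bond gives 8 carbons: the parent is octane.
A C≡C triple bond in the chain gives the infix -yne-.
Number the chain so that numbering from this end puts the triple bond at C-2 rather than C-6.
That gives the triple bond between C-2 and C-3; a fluoro group at C-5; a methyl group at C-5.
The substituents are ordered alphabetically, ignoring any di-/tri- multipliers.
The name is 5-fluoro-5-methyloct-2-yne.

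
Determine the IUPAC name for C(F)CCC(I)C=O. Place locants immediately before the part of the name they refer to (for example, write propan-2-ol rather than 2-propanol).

5-fluoro-2-iodopentanal

The longest carbon chain that includes the –CHO group has 5 carbons, so the parent hydride is pentane.
An aldehyde (terminal –CHO) is the principal characteristic group, giving the suffix -al.
Number the chain so that the aldehyde carbon is C-1 by definition.
This places a fluoro group at C-5; an iodo group at C-2.
The substituents are ordered alphabetically, ignoring any di-/tri- multipliers.
Putting it together: 5-fluoro-2-iodopentanal.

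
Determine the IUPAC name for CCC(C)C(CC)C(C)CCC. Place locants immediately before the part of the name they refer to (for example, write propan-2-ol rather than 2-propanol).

4-ethyl-3,5-dimethyloctane

The longest continuous carbon chain has 8 atoms, so the parent hydride is octane.
The numbering direction is chosen so that the substituent locant set {3,4,5} is lower than {4,5,6} at the first point of difference.
With this numbering: an ethyl group at C-4; methyl groups at C-3 and C-5.
Substituent prefixes are cited in alphabetical order (multiplying prefixes like di-/tri- are ignored for ordering).
Putting it together: 4-ethyl-3,5-dimethyloctane.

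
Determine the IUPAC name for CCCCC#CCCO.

Counting along the main chain through the –OH group and the multiple bond gives 8 carbons: the parent is octane.
The highest-priority functional group is an alcohol (–OH), so the name ends in -ol.
There is one C≡C triple bond, indicated by the ending -yne.
Number the chain so that numbering from this end puts the hydroxyl group at C-1 rather than C-8.
That gives the hydroxyl at C-1; the triple bond between C-3 and C-4.
The name is oct-3-yn-1-ol.

oct-3-yn-1-ol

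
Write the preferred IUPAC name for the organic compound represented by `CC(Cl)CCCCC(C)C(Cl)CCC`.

The longest carbon chain is 11 atoms: the parent is undecane.
Choose the numbering such that the substituent locant set {2,7,8} is lower than {4,5,10} at the first point of difference.
This places chloro groups at C-2 and C-8; a methyl group at C-7.
Prefixes are listed alphabetically: chloro, methyl.
The name is 2,8-dichloro-7-methylundecane.

2,8-dichloro-7-methylundecane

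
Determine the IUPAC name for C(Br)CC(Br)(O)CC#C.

The longest carbon chain that includes the –OH group and the multiple bond has 6 carbons, so the parent hydride is hexane.
An alcohol (–OH) is the principal characteristic group, giving the suffix -ol.
There is one C≡C triple bond, indicated by the ending -yne.
Choose the numbering such that numbering from this end puts the hydroxyl group at C-3 rather than C-4.
With this numbering: the hydroxyl at C-3; the triple bond between C-5 and C-6; bromo groups at C-1 and C-3.
Assembling the pieces gives 1,3-dibromohex-5-yn-3-ol.

1,3-dibromohex-5-yn-3-ol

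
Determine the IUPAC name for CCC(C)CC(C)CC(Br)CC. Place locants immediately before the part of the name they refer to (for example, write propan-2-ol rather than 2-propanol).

The parent chain contains 9 carbons (nonane).
Number the chain so that the locant sets are identical either way, so the alphabetically earlier bromo substituent takes the lower locant (3 rather than 7).
With this numbering: a bromo group at C-3; methyl groups at C-5 and C-7.
The substituents are ordered alphabetically, ignoring any di-/tri- multipliers.
Putting it together: 3-bromo-5,7-dimethylnonane.

3-bromo-5,7-dimethylnonane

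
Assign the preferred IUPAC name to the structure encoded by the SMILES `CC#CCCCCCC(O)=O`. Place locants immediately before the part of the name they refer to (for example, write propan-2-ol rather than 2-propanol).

non-7-ynoic acid

The longest carbon chain that includes the –COOH group and the multiple bond has 9 carbons, so the parent hydride is nonane.
The highest-priority functional group is a carboxylic acid (terminal –COOH), so the name ends in -oic acid.
There is one C≡C triple bond, indicated by the ending -yne.
The numbering direction is chosen so that the carboxylic acid carbon is C-1 by definition.
This places the triple bond between C-7 and C-8.
Assembling the pieces gives non-7-ynoic acid.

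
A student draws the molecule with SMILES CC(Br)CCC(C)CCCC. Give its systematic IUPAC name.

The parent chain contains 9 carbons (nonane).
Number the chain so that the substituent locant set {2,5} is lower than {5,8} at the first point of difference.
This places a bromo group at C-2; a methyl group at C-5.
The substituents are ordered alphabetically, ignoring any di-/tri- multipliers.
Putting it together: 2-bromo-5-methylnonane.

2-bromo-5-methylnonane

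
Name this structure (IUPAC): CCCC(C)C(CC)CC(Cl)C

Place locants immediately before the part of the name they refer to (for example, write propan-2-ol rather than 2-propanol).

2-chloro-4-ethyl-5-methyloctane

The longest continuous carbon chain has 8 atoms, so the parent hydride is octane.
The numbering direction is chosen so that the substituent locant set {2,4,5} is lower than {4,5,7} at the first point of difference.
With this numbering: a chloro group at C-2; an ethyl group at C-4; a methyl group at C-5.
Prefixes are listed alphabetically: chloro, ethyl, methyl.
The name is 2-chloro-4-ethyl-5-methyloctane.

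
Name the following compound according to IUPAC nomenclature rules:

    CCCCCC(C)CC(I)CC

The parent chain contains 10 carbons (decane).
Number the chain so that the substituent locant set {3,5} is lower than {6,8} at the first point of difference.
With this numbering: an iodo group at C-3; a methyl group at C-5.
The substituents are ordered alphabetically, ignoring any di-/tri- multipliers.
Putting it together: 3-iodo-5-methyldecane.

3-iodo-5-methyldecane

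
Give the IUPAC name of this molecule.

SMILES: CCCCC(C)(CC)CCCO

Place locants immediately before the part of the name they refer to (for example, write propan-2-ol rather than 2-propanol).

The longest carbon chain that includes the –OH group has 8 carbons, so the parent hydride is octane.
An alcohol (–OH) is the principal characteristic group, giving the suffix -ol.
Choose the numbering such that numbering from this end puts the hydroxyl group at C-1 rather than C-8.
That gives the hydroxyl at C-1; an ethyl group at C-4; a methyl group at C-4.
Substituent prefixes are cited in alphabetical order (multiplying prefixes like di-/tri- are ignored for ordering).
The name is 4-ethyl-4-methyloctan-1-ol.

4-ethyl-4-methyloctan-1-ol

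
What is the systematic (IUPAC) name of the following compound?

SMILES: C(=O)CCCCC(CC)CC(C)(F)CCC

Counting along the main chain through the –CHO group gives 11 carbons: the parent is undecane.
The principal characteristic group is an aldehyde (terminal –CHO), named with the suffix -al.
Number the chain so that the aldehyde carbon is C-1 by definition.
With this numbering: an ethyl group at C-6; a fluoro group at C-8; a methyl group at C-8.
Substituent prefixes are cited in alphabetical order (multiplying prefixes like di-/tri- are ignored for ordering).
Putting it together: 6-ethyl-8-fluoro-8-methylundecanal.

6-ethyl-8-fluoro-8-methylundecanal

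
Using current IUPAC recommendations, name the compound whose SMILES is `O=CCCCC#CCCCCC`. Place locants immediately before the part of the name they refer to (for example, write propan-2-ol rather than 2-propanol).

undec-5-ynal

The longest chain bearing the –CHO group and the multiple bond is 11 carbons long (undecane).
An aldehyde (terminal –CHO) is the principal characteristic group, giving the suffix -al.
A C≡C triple bond in the chain gives the infix -yne-.
Choose the numbering such that the aldehyde carbon is C-1 by definition.
This places the triple bond between C-5 and C-6.
The name is undec-5-ynal.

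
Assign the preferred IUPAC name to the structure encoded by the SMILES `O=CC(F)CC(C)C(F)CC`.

2,5-difluoro-4-methylheptanal

The longest carbon chain that includes the –CHO group has 7 carbons, so the parent hydride is heptane.
An aldehyde (terminal –CHO) is the principal characteristic group, giving the suffix -al.
Number the chain so that the aldehyde carbon is C-1 by definition.
With this numbering: fluoro groups at C-2 and C-5; a methyl group at C-4.
Substituent prefixes are cited in alphabetical order (multiplying prefixes like di-/tri- are ignored for ordering).
Assembling the pieces gives 2,5-difluoro-4-methylheptanal.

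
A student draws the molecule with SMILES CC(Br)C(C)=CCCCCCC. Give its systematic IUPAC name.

2-bromo-3-methyldec-3-ene

Counting along the main chain through the multiple bond gives 10 carbons: the parent is decane.
A C=C double bond in the chain gives the infix -ene-.
Number the chain so that numbering from this end puts the double bond at C-3 rather than C-7.
That gives the double bond between C-3 and C-4; a bromo group at C-2; a methyl group at C-3.
The substituents are ordered alphabetically, ignoring any di-/tri- multipliers.
Assembling the pieces gives 2-bromo-3-methyldec-3-ene.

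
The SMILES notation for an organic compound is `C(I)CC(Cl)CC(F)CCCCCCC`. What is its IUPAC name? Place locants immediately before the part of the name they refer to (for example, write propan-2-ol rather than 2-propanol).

3-chloro-5-fluoro-1-iodododecane

The longest carbon chain is 12 atoms: the parent is dodecane.
Choose the numbering such that the substituent locant set {1,3,5} is lower than {8,10,12} at the first point of difference.
With this numbering: a chloro group at C-3; a fluoro group at C-5; an iodo group at C-1.
Prefixes are listed alphabetically: chloro, fluoro, iodo.
The name is 3-chloro-5-fluoro-1-iodododecane.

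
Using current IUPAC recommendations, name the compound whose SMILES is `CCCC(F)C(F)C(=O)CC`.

The longest carbon chain that includes the carbonyl has 8 carbons, so the parent hydride is octane.
A ketone (C=O on an internal carbon) is the principal characteristic group, giving the suffix -one.
Number the chain so that numbering from this end puts the carbonyl group at C-3 rather than C-6.
This places the carbonyl at C-3; fluoro groups at C-4 and C-5.
Assembling the pieces gives 4,5-difluorooctan-3-one.

4,5-difluorooctan-3-one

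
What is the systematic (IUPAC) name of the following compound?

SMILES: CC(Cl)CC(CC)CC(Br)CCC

The longest continuous carbon chain has 9 atoms, so the parent hydride is nonane.
The numbering direction is chosen so that the substituent locant set {2,4,6} is lower than {4,6,8} at the first point of difference.
This places a bromo group at C-6; a chloro group at C-2; an ethyl group at C-4.
Substituent prefixes are cited in alphabetical order (multiplying prefixes like di-/tri- are ignored for ordering).
Putting it together: 6-bromo-2-chloro-4-ethylnonane.

6-bromo-2-chloro-4-ethylnonane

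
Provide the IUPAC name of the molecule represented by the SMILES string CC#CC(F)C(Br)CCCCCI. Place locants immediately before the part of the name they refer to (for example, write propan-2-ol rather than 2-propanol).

The longest chain bearing the multiple bond is 10 carbons long (decane).
A C≡C triple bond in the chain gives the infix -yne-.
Number the chain so that numbering from this end puts the triple bond at C-2 rather than C-8.
That gives the triple bond between C-2 and C-3; a bromo group at C-5; a fluoro group at C-4; an iodo group at C-10.
Substituent prefixes are cited in alphabetical order (multiplying prefixes like di-/tri- are ignored for ordering).
The name is 5-bromo-4-fluoro-10-iododec-2-yne.

5-bromo-4-fluoro-10-iododec-2-yne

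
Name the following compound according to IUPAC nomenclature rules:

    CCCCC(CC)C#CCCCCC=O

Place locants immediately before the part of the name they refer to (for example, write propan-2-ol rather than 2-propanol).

Counting along the main chain through the –CHO group and the multiple bond gives 12 carbons: the parent is dodecane.
An aldehyde (terminal –CHO) is the principal characteristic group, giving the suffix -al.
A C≡C triple bond in the chain gives the infix -yne-.
The numbering direction is chosen so that the aldehyde carbon is C-1 by definition.
With this numbering: the triple bond between C-6 and C-7; an ethyl group at C-8.
The name is 8-ethyldodec-6-ynal.

8-ethyldodec-6-ynal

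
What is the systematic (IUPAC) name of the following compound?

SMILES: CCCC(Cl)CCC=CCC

The longest chain bearing the multiple bond is 10 carbons long (decane).
A C=C double bond in the chain gives the infix -ene-.
Number the chain so that numbering from this end puts the double bond at C-3 rather than C-7.
This places the double bond between C-3 and C-4; a chloro group at C-7.
Assembling the pieces gives 7-chlorodec-3-ene.

7-chlorodec-3-ene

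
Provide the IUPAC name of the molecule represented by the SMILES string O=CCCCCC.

hexanal

Counting along the main chain through the –CHO group gives 6 carbons: the parent is hexane.
The principal characteristic group is an aldehyde (terminal –CHO), named with the suffix -al.
Number the chain so that the aldehyde carbon is C-1 by definition.
Putting it together: hexanal.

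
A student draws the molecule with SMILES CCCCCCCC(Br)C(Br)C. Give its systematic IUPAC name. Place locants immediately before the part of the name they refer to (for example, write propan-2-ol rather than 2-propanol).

2,3-dibromodecane

The longest continuous carbon chain has 10 atoms, so the parent hydride is decane.
Number the chain so that the substituent locant set {2,3} is lower than {8,9} at the first point of difference.
That gives bromo groups at C-2 and C-3.
Assembling the pieces gives 2,3-dibromodecane.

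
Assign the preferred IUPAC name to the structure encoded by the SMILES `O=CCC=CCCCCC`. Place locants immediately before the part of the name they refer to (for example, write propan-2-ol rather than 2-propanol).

The longest chain bearing the –CHO group and the multiple bond is 9 carbons long (nonane).
The highest-priority functional group is an aldehyde (terminal –CHO), so the name ends in -al.
A C=C double bond in the chain gives the infix -ene-.
Number the chain so that the aldehyde carbon is C-1 by definition.
With this numbering: the double bond between C-3 and C-4.
The name is non-3-enal.

non-3-enal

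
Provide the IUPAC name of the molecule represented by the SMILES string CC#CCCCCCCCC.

Counting along the main chain through the multiple bond gives 11 carbons: the parent is undecane.
The chain contains a C≡C triple bond, so the unsaturation ending is -yne.
Choose the numbering such that numbering from this end puts the triple bond at C-2 rather than C-9.
That gives the triple bond between C-2 and C-3.
Putting it together: undec-2-yne.

undec-2-yne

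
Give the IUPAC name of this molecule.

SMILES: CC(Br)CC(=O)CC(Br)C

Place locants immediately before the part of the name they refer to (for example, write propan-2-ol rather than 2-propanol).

Counting along the main chain through the carbonyl gives 7 carbons: the parent is heptane.
The principal characteristic group is a ketone (C=O on an internal carbon), named with the suffix -one.
The molecule is symmetric, so either numbering direction gives the same locants.
This places the carbonyl at C-4; bromo groups at C-2 and C-6.
Assembling the pieces gives 2,6-dibromoheptan-4-one.

2,6-dibromoheptan-4-one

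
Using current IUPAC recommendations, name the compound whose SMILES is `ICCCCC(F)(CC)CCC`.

5-ethyl-5-fluoro-1-iodooctane

The longest carbon chain is 8 atoms: the parent is octane.
Number the chain so that the substituent locant set {1,5,5} is lower than {4,4,8} at the first point of difference.
This places an ethyl group at C-5; a fluoro group at C-5; an iodo group at C-1.
The substituents are ordered alphabetically, ignoring any di-/tri- multipliers.
The name is 5-ethyl-5-fluoro-1-iodooctane.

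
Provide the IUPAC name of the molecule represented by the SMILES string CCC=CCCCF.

7-fluorohept-3-ene

The longest chain bearing the multiple bond is 7 carbons long (heptane).
The chain contains a C=C double bond, so the unsaturation ending is -ene.
Number the chain so that numbering from this end puts the double bond at C-3 rather than C-4.
This places the double bond between C-3 and C-4; a fluoro group at C-7.
Assembling the pieces gives 7-fluorohept-3-ene.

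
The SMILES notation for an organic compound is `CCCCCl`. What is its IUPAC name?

1-chlorobutane

The longest carbon chain is 4 atoms: the parent is butane.
Number the chain so that the substituent locant set {1} is lower than {4} at the first point of difference.
With this numbering: a chloro group at C-1.
The name is 1-chlorobutane.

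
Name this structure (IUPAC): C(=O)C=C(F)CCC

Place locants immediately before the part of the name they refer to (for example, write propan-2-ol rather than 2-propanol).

Counting along the main chain through the –CHO group and the multiple bond gives 6 carbons: the parent is hexane.
An aldehyde (terminal –CHO) is the principal characteristic group, giving the suffix -al.
A C=C double bond in the chain gives the infix -ene-.
The numbering direction is chosen so that the aldehyde carbon is C-1 by definition.
With this numbering: the double bond between C-2 and C-3; a fluoro group at C-3.
Assembling the pieces gives 3-fluorohex-2-enal.

3-fluorohex-2-enal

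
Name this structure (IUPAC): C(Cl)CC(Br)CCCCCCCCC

3-bromo-1-chlorododecane

The longest continuous carbon chain has 12 atoms, so the parent hydride is dodecane.
The numbering direction is chosen so that the substituent locant set {1,3} is lower than {10,12} at the first point of difference.
That gives a bromo group at C-3; a chloro group at C-1.
Substituent prefixes are cited in alphabetical order (multiplying prefixes like di-/tri- are ignored for ordering).
Putting it together: 3-bromo-1-chlorododecane.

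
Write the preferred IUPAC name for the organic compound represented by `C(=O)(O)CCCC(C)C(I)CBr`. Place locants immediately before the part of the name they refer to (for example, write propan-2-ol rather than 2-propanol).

The longest chain bearing the –COOH group is 7 carbons long (heptane).
The highest-priority functional group is a carboxylic acid (terminal –COOH), so the name ends in -oic acid.
Number the chain so that the carboxylic acid carbon is C-1 by definition.
That gives a bromo group at C-7; an iodo group at C-6; a methyl group at C-5.
Substituent prefixes are cited in alphabetical order (multiplying prefixes like di-/tri- are ignored for ordering).
Putting it together: 7-bromo-6-iodo-5-methylheptanoic acid.

7-bromo-6-iodo-5-methylheptanoic acid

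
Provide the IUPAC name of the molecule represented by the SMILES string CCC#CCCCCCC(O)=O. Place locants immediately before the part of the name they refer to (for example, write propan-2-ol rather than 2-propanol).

The longest carbon chain that includes the –COOH group and the multiple bond has 10 carbons, so the parent hydride is decane.
The highest-priority functional group is a carboxylic acid (terminal –COOH), so the name ends in -oic acid.
There is one C≡C triple bond, indicated by the ending -yne.
Number the chain so that the carboxylic acid carbon is C-1 by definition.
That gives the triple bond between C-7 and C-8.
The name is dec-7-ynoic acid.

dec-7-ynoic acid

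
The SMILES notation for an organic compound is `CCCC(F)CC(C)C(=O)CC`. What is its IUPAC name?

6-fluoro-4-methylnonan-3-one

The longest carbon chain that includes the carbonyl has 9 carbons, so the parent hydride is nonane.
The highest-priority functional group is a ketone (C=O on an internal carbon), so the name ends in -one.
Choose the numbering such that numbering from this end puts the carbonyl group at C-3 rather than C-7.
This places the carbonyl at C-3; a fluoro group at C-6; a methyl group at C-4.
The substituents are ordered alphabetically, ignoring any di-/tri- multipliers.
Putting it together: 6-fluoro-4-methylnonan-3-one.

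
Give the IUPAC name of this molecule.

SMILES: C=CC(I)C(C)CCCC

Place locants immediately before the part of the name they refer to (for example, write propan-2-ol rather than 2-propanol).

3-iodo-4-methyloct-1-ene

The longest chain bearing the multiple bond is 8 carbons long (octane).
A C=C double bond in the chain gives the infix -ene-.
The numbering direction is chosen so that numbering from this end puts the double bond at C-1 rather than C-7.
That gives the double bond between C-1 and C-2; an iodo group at C-3; a methyl group at C-4.
The substituents are ordered alphabetically, ignoring any di-/tri- multipliers.
The name is 3-iodo-4-methyloct-1-ene.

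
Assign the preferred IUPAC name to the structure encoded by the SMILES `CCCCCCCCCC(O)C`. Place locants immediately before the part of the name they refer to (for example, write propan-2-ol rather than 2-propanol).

undecan-2-ol

The longest chain bearing the –OH group is 11 carbons long (undecane).
An alcohol (–OH) is the principal characteristic group, giving the suffix -ol.
Number the chain so that numbering from this end puts the hydroxyl group at C-2 rather than C-10.
This places the hydroxyl at C-2.
Putting it together: undecan-2-ol.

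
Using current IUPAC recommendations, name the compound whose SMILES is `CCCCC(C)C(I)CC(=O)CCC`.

6-iodo-7-methylundecan-4-one

Counting along the main chain through the carbonyl gives 11 carbons: the parent is undecane.
The highest-priority functional group is a ketone (C=O on an internal carbon), so the name ends in -one.
The numbering direction is chosen so that numbering from this end puts the carbonyl group at C-4 rather than C-8.
With this numbering: the carbonyl at C-4; an iodo group at C-6; a methyl group at C-7.
Substituent prefixes are cited in alphabetical order (multiplying prefixes like di-/tri- are ignored for ordering).
The name is 6-iodo-7-methylundecan-4-one.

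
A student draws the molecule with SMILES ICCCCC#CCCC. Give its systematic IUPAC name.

The longest chain bearing the multiple bond is 9 carbons long (nonane).
A C≡C triple bond in the chain gives the infix -yne-.
The numbering direction is chosen so that numbering from this end puts the triple bond at C-4 rather than C-5.
That gives the triple bond between C-4 and C-5; an iodo group at C-9.
Putting it together: 9-iodonon-4-yne.

9-iodonon-4-yne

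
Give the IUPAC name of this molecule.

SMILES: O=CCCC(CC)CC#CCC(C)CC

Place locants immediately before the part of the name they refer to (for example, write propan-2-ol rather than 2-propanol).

4-ethyl-9-methylundec-6-ynal

The longest carbon chain that includes the –CHO group and the multiple bond has 11 carbons, so the parent hydride is undecane.
The principal characteristic group is an aldehyde (terminal –CHO), named with the suffix -al.
There is one C≡C triple bond, indicated by the ending -yne.
Choose the numbering such that the aldehyde carbon is C-1 by definition.
With this numbering: the triple bond between C-6 and C-7; an ethyl group at C-4; a methyl group at C-9.
Prefixes are listed alphabetically: ethyl, methyl.
Assembling the pieces gives 4-ethyl-9-methylundec-6-ynal.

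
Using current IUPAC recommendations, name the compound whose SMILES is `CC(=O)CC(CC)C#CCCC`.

4-ethylnon-5-yn-2-one

Counting along the main chain through the carbonyl and the multiple bond gives 9 carbons: the parent is nonane.
The highest-priority functional group is a ketone (C=O on an internal carbon), so the name ends in -one.
There is one C≡C triple bond, indicated by the ending -yne.
Number the chain so that numbering from this end puts the carbonyl group at C-2 rather than C-8.
This places the carbonyl at C-2; the triple bond between C-5 and C-6; an ethyl group at C-4.
Putting it together: 4-ethylnon-5-yn-2-one.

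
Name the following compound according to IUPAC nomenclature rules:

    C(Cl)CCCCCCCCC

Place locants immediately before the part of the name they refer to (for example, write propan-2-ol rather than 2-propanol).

1-chlorodecane

The longest carbon chain is 10 atoms: the parent is decane.
Number the chain so that the substituent locant set {1} is lower than {10} at the first point of difference.
With this numbering: a chloro group at C-1.
Assembling the pieces gives 1-chlorodecane.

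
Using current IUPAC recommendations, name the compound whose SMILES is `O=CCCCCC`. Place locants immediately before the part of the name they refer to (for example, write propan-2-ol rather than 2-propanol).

The longest chain bearing the –CHO group is 6 carbons long (hexane).
An aldehyde (terminal –CHO) is the principal characteristic group, giving the suffix -al.
Choose the numbering such that the aldehyde carbon is C-1 by definition.
Assembling the pieces gives hexanal.

hexanal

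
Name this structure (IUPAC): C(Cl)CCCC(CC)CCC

1-chloro-5-ethyloctane

The longest continuous carbon chain has 8 atoms, so the parent hydride is octane.
The numbering direction is chosen so that the substituent locant set {1,5} is lower than {4,8} at the first point of difference.
This places a chloro group at C-1; an ethyl group at C-5.
Prefixes are listed alphabetically: chloro, ethyl.
Assembling the pieces gives 1-chloro-5-ethyloctane.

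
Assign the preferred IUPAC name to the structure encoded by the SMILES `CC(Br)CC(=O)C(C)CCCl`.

Counting along the main chain through the carbonyl gives 7 carbons: the parent is heptane.
A ketone (C=O on an internal carbon) is the principal characteristic group, giving the suffix -one.
Choose the numbering such that the substituent locant set {1,3,6} is lower than {2,5,7} at the first point of difference.
This places the carbonyl at C-4; a bromo group at C-6; a chloro group at C-1; a methyl group at C-3.
Prefixes are listed alphabetically: bromo, chloro, methyl.
The name is 6-bromo-1-chloro-3-methylheptan-4-one.

6-bromo-1-chloro-3-methylheptan-4-one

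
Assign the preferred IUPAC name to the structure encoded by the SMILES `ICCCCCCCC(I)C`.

The longest carbon chain is 9 atoms: the parent is nonane.
The numbering direction is chosen so that the substituent locant set {1,8} is lower than {2,9} at the first point of difference.
This places iodo groups at C-1 and C-8.
Assembling the pieces gives 1,8-diiodononane.

1,8-diiodononane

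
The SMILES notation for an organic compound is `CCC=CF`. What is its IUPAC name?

1-fluorobut-1-ene

The longest chain bearing the multiple bond is 4 carbons long (butane).
A C=C double bond in the chain gives the infix -ene-.
Choose the numbering such that numbering from this end puts the double bond at C-1 rather than C-3.
That gives the double bond between C-1 and C-2; a fluoro group at C-1.
Assembling the pieces gives 1-fluorobut-1-ene.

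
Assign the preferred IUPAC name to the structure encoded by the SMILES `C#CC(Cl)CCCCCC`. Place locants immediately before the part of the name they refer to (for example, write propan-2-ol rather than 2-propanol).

Counting along the main chain through the multiple bond gives 9 carbons: the parent is nonane.
A C≡C triple bond in the chain gives the infix -yne-.
The numbering direction is chosen so that numbering from this end puts the triple bond at C-1 rather than C-8.
With this numbering: the triple bond between C-1 and C-2; a chloro group at C-3.
Assembling the pieces gives 3-chloronon-1-yne.

3-chloronon-1-yne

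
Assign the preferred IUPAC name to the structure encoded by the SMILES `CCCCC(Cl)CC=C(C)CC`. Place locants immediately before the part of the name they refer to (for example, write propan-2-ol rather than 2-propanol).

6-chloro-3-methyldec-3-ene

Counting along the main chain through the multiple bond gives 10 carbons: the parent is decane.
A C=C double bond in the chain gives the infix -ene-.
The numbering direction is chosen so that numbering from this end puts the double bond at C-3 rather than C-7.
That gives the double bond between C-3 and C-4; a chloro group at C-6; a methyl group at C-3.
Prefixes are listed alphabetically: chloro, methyl.
Putting it together: 6-chloro-3-methyldec-3-ene.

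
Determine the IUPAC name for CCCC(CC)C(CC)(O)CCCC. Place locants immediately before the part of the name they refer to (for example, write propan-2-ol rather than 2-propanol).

Counting along the main chain through the –OH group gives 9 carbons: the parent is nonane.
The principal characteristic group is an alcohol (–OH), named with the suffix -ol.
The numbering direction is chosen so that the substituent locant set {4,5} is lower than {5,6} at the first point of difference.
This places the hydroxyl at C-5; ethyl groups at C-4 and C-5.
The name is 4,5-diethylnonan-5-ol.

4,5-diethylnonan-5-ol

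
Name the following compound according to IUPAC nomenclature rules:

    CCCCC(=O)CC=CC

non-2-en-5-one

Counting along the main chain through the carbonyl and the multiple bond gives 9 carbons: the parent is nonane.
The principal characteristic group is a ketone (C=O on an internal carbon), named with the suffix -one.
There is one C=C double bond, indicated by the ending -ene.
Number the chain so that numbering from this end puts the double bond at C-2 rather than C-7.
That gives the carbonyl at C-5; the double bond between C-2 and C-3.
Putting it together: non-2-en-5-one.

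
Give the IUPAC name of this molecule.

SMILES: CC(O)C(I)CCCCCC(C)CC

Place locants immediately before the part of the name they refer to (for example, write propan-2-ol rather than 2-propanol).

The longest chain bearing the –OH group is 11 carbons long (undecane).
An alcohol (–OH) is the principal characteristic group, giving the suffix -ol.
Choose the numbering such that numbering from this end puts the hydroxyl group at C-2 rather than C-10.
That gives the hydroxyl at C-2; an iodo group at C-3; a methyl group at C-9.
The substituents are ordered alphabetically, ignoring any di-/tri- multipliers.
The name is 3-iodo-9-methylundecan-2-ol.

3-iodo-9-methylundecan-2-ol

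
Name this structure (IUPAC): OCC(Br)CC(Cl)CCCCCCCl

The longest chain bearing the –OH group is 10 carbons long (decane).
The highest-priority functional group is an alcohol (–OH), so the name ends in -ol.
Number the chain so that numbering from this end puts the hydroxyl group at C-1 rather than C-10.
This places the hydroxyl at C-1; a bromo group at C-2; chloro groups at C-4 and C-10.
Prefixes are listed alphabetically: bromo, chloro.
Assembling the pieces gives 2-bromo-4,10-dichlorodecan-1-ol.

2-bromo-4,10-dichlorodecan-1-ol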